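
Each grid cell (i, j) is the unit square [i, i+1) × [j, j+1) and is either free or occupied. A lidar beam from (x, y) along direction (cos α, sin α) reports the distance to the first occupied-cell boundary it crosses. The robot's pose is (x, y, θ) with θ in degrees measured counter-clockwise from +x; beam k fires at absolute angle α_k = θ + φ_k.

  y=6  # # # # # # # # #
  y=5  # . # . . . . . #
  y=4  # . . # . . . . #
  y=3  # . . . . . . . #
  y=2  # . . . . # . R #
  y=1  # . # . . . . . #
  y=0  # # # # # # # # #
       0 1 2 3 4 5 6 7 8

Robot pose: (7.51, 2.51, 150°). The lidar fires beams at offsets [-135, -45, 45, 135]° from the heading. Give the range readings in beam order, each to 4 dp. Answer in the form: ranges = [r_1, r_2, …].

ranges = [0.5073, 3.6131, 1.5633, 1.5633]

beam 1: φ=-135°, α=15°
  dir = (cos 15°, sin 15°) = (0.9659, 0.2588); from cell (7,2)
  next x-line at t=0.5073, next y-line at t=1.8932; Δt_x=1.0353, Δt_y=3.8637
    x: enter (8,2) at t=0.5073 ← occupied
  → r_1 = 0.5073
beam 2: φ=-45°, α=105°
  dir = (cos 105°, sin 105°) = (-0.2588, 0.9659); from cell (7,2)
  next x-line at t=1.9705, next y-line at t=0.5073; Δt_x=3.8637, Δt_y=1.0353
    y: enter (7,3) at t=0.5073
    y: enter (7,4) at t=1.5426
    x: enter (6,4) at t=1.9705
    y: enter (6,5) at t=2.5778
    y: enter (6,6) at t=3.6131 ← occupied
  → r_2 = 3.6131
beam 3: φ=45°, α=195°
  dir = (cos 195°, sin 195°) = (-0.9659, -0.2588); from cell (7,2)
  next x-line at t=0.5280, next y-line at t=1.9705; Δt_x=1.0353, Δt_y=3.8637
    x: enter (6,2) at t=0.5280
    x: enter (5,2) at t=1.5633 ← occupied
  → r_3 = 1.5633
beam 4: φ=135°, α=285°
  dir = (cos 285°, sin 285°) = (0.2588, -0.9659); from cell (7,2)
  next x-line at t=1.8932, next y-line at t=0.5280; Δt_x=3.8637, Δt_y=1.0353
    y: enter (7,1) at t=0.5280
    y: enter (7,0) at t=1.5633 ← occupied
  → r_4 = 1.5633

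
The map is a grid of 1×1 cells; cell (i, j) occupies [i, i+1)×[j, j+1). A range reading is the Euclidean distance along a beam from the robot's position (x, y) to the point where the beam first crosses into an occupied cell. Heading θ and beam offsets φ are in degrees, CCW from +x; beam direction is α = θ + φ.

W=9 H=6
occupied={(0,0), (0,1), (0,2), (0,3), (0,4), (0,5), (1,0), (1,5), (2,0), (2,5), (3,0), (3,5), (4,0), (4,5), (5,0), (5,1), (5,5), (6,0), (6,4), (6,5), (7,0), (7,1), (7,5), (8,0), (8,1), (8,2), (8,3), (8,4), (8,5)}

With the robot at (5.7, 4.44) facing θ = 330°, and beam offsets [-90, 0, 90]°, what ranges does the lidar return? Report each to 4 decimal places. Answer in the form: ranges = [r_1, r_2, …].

beam 1: φ=-90°, α=240°
  direction (-0.5000, -0.8660); cell (5,4); t to first gridline: x 1.4000, y 0.5081 (then +2.0000 / +1.1547)
    (5,3) via y @ 0.5081
    (4,3) via x @ 1.4000
    (4,2) via y @ 1.6628
    (4,1) via y @ 2.8175
    (3,1) via x @ 3.4000
    (3,0) via y @ 3.9722  # hit
  → r_1 = 3.9722
beam 2: φ=0°, α=330°
  direction (0.8660, -0.5000); cell (5,4); t to first gridline: x 0.3464, y 0.8800 (then +1.1547 / +2.0000)
    (6,4) via x @ 0.3464  # hit
  → r_2 = 0.3464
beam 3: φ=90°, α=60°
  direction (0.5000, 0.8660); cell (5,4); t to first gridline: x 0.6000, y 0.6466 (then +2.0000 / +1.1547)
    (6,4) via x @ 0.6000  # hit
  → r_3 = 0.6000

ranges = [3.9722, 0.3464, 0.6000]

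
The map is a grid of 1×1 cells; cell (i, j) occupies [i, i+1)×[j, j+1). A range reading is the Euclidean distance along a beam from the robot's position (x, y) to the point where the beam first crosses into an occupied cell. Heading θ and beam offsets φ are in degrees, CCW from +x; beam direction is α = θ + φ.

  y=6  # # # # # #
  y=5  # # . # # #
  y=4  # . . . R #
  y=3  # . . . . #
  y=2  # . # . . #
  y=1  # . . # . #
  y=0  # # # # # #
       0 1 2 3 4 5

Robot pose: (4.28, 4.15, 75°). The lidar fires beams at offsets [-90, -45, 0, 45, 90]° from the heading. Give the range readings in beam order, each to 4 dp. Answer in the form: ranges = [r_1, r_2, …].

ranges = [0.7454, 0.8314, 0.8800, 0.9815, 3.2841]

beam 1: φ=-90°, α=345°
  dir = (cos 345°, sin 345°) = (0.9659, -0.2588); from cell (4,4)
  next x-line at t=0.7454, next y-line at t=0.5796; Δt_x=1.0353, Δt_y=3.8637
    y: enter (4,3) at t=0.5796
    x: enter (5,3) at t=0.7454 ← occupied
  → r_1 = 0.7454
beam 2: φ=-45°, α=30°
  dir = (cos 30°, sin 30°) = (0.8660, 0.5000); from cell (4,4)
  next x-line at t=0.8314, next y-line at t=1.7000; Δt_x=1.1547, Δt_y=2.0000
    x: enter (5,4) at t=0.8314 ← occupied
  → r_2 = 0.8314
beam 3: φ=0°, α=75°
  dir = (cos 75°, sin 75°) = (0.2588, 0.9659); from cell (4,4)
  next x-line at t=2.7819, next y-line at t=0.8800; Δt_x=3.8637, Δt_y=1.0353
    y: enter (4,5) at t=0.8800 ← occupied
  → r_3 = 0.8800
beam 4: φ=45°, α=120°
  dir = (cos 120°, sin 120°) = (-0.5000, 0.8660); from cell (4,4)
  next x-line at t=0.5600, next y-line at t=0.9815; Δt_x=2.0000, Δt_y=1.1547
    x: enter (3,4) at t=0.5600
    y: enter (3,5) at t=0.9815 ← occupied
  → r_4 = 0.9815
beam 5: φ=90°, α=165°
  dir = (cos 165°, sin 165°) = (-0.9659, 0.2588); from cell (4,4)
  next x-line at t=0.2899, next y-line at t=3.2841; Δt_x=1.0353, Δt_y=3.8637
    x: enter (3,4) at t=0.2899
    x: enter (2,4) at t=1.3252
    x: enter (1,4) at t=2.3604
    y: enter (1,5) at t=3.2841 ← occupied
  → r_5 = 3.2841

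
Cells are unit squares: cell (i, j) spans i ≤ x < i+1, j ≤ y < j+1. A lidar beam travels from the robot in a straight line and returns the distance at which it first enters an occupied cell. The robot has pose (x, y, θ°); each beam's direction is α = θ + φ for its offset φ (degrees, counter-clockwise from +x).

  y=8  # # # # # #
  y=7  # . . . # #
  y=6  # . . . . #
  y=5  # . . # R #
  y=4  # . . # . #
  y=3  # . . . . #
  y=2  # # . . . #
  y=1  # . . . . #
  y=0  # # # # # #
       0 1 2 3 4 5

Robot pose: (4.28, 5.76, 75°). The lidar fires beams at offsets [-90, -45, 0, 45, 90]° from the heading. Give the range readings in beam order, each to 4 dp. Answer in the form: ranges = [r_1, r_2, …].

beam 1: φ=-90°, α=345°
  dir = (cos 345°, sin 345°) = (0.9659, -0.2588); from cell (4,5)
  next x-line at t=0.7454, next y-line at t=2.9364; Δt_x=1.0353, Δt_y=3.8637
    x: enter (5,5) at t=0.7454 ← occupied
  → r_1 = 0.7454
beam 2: φ=-45°, α=30°
  dir = (cos 30°, sin 30°) = (0.8660, 0.5000); from cell (4,5)
  next x-line at t=0.8314, next y-line at t=0.4800; Δt_x=1.1547, Δt_y=2.0000
    y: enter (4,6) at t=0.4800
    x: enter (5,6) at t=0.8314 ← occupied
  → r_2 = 0.8314
beam 3: φ=0°, α=75°
  dir = (cos 75°, sin 75°) = (0.2588, 0.9659); from cell (4,5)
  next x-line at t=2.7819, next y-line at t=0.2485; Δt_x=3.8637, Δt_y=1.0353
    y: enter (4,6) at t=0.2485
    y: enter (4,7) at t=1.2837 ← occupied
  → r_3 = 1.2837
beam 4: φ=45°, α=120°
  dir = (cos 120°, sin 120°) = (-0.5000, 0.8660); from cell (4,5)
  next x-line at t=0.5600, next y-line at t=0.2771; Δt_x=2.0000, Δt_y=1.1547
    y: enter (4,6) at t=0.2771
    x: enter (3,6) at t=0.5600
    y: enter (3,7) at t=1.4318
    x: enter (2,7) at t=2.5600
    y: enter (2,8) at t=2.5865 ← occupied
  → r_4 = 2.5865
beam 5: φ=90°, α=165°
  dir = (cos 165°, sin 165°) = (-0.9659, 0.2588); from cell (4,5)
  next x-line at t=0.2899, next y-line at t=0.9273; Δt_x=1.0353, Δt_y=3.8637
    x: enter (3,5) at t=0.2899 ← occupied
  → r_5 = 0.2899

ranges = [0.7454, 0.8314, 1.2837, 2.5865, 0.2899]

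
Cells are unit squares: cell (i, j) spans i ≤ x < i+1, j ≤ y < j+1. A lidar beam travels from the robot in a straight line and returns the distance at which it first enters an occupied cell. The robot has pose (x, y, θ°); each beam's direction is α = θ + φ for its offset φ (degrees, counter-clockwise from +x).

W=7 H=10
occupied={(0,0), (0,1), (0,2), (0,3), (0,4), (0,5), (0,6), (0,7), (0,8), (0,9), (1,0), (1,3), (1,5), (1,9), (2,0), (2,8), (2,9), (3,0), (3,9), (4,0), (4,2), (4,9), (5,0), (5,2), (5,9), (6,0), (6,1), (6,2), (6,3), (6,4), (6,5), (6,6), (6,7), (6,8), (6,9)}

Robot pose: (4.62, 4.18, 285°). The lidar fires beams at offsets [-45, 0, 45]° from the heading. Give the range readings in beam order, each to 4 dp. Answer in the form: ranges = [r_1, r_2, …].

ranges = [3.6719, 1.2216, 1.5935]

beam 1: φ=-45°, α=240°
  d=(-0.5000,-0.8660)  start (4,4)  tX=1.2400 tY=0.2078  stride 1/|dx|=2.0000 1/|dy|=1.1547
    cross y-line → (4,3), t=0.2078
    cross x-line → (3,3), t=1.2400
    cross y-line → (3,2), t=1.3625
    cross y-line → (3,1), t=2.5172
    cross x-line → (2,1), t=3.2400
    cross y-line → (2,0), t=3.6719 (wall)
  → r_1 = 3.6719
beam 2: φ=0°, α=285°
  d=(0.2588,-0.9659)  start (4,4)  tX=1.4682 tY=0.1863  stride 1/|dx|=3.8637 1/|dy|=1.0353
    cross y-line → (4,3), t=0.1863
    cross y-line → (4,2), t=1.2216 (wall)
  → r_2 = 1.2216
beam 3: φ=45°, α=330°
  d=(0.8660,-0.5000)  start (4,4)  tX=0.4388 tY=0.3600  stride 1/|dx|=1.1547 1/|dy|=2.0000
    cross y-line → (4,3), t=0.3600
    cross x-line → (5,3), t=0.4388
    cross x-line → (6,3), t=1.5935 (wall)
  → r_3 = 1.5935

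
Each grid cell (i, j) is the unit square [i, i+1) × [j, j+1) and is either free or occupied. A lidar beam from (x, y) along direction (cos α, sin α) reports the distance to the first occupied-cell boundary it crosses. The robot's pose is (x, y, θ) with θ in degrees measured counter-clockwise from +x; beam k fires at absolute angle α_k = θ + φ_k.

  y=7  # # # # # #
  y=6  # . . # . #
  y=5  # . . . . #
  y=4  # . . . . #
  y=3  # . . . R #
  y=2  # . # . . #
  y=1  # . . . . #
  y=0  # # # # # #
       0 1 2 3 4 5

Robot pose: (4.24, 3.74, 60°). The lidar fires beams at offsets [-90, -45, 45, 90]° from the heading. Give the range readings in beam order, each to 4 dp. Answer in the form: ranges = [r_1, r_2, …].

ranges = [0.8776, 0.7868, 2.3397, 3.7412]

beam 1: φ=-90°, α=330°
  cosα=0.8660 sinα=-0.5000 | (4,3) | tMaxX 0.8776 tMaxY 1.4800 | tΔX 1.1547 tΔY 2.0000
    t=0.8776 [x] (5,3) — stop
  → r_1 = 0.8776
beam 2: φ=-45°, α=15°
  cosα=0.9659 sinα=0.2588 | (4,3) | tMaxX 0.7868 tMaxY 1.0046 | tΔX 1.0353 tΔY 3.8637
    t=0.7868 [x] (5,3) — stop
  → r_2 = 0.7868
beam 3: φ=45°, α=105°
  cosα=-0.2588 sinα=0.9659 | (4,3) | tMaxX 0.9273 tMaxY 0.2692 | tΔX 3.8637 tΔY 1.0353
    t=0.2692 [y] (4,4)
    t=0.9273 [x] (3,4)
    t=1.3044 [y] (3,5)
    t=2.3397 [y] (3,6) — stop
  → r_3 = 2.3397
beam 4: φ=90°, α=150°
  cosα=-0.8660 sinα=0.5000 | (4,3) | tMaxX 0.2771 tMaxY 0.5200 | tΔX 1.1547 tΔY 2.0000
    t=0.2771 [x] (3,3)
    t=0.5200 [y] (3,4)
    t=1.4318 [x] (2,4)
    t=2.5200 [y] (2,5)
    t=2.5865 [x] (1,5)
    t=3.7412 [x] (0,5) — stop
  → r_4 = 3.7412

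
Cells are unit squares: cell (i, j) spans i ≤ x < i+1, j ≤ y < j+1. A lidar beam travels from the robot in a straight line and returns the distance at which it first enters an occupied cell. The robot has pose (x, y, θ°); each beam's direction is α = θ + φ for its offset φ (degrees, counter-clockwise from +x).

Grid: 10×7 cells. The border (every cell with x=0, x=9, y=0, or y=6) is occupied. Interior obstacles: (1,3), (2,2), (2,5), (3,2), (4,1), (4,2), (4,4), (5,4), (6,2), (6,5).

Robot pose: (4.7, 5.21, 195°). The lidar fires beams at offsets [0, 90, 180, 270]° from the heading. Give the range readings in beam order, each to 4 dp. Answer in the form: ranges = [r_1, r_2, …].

beam 1: φ=0°, α=195°
  dir = (cos 195°, sin 195°) = (-0.9659, -0.2588); from cell (4,5)
  next x-line at t=0.7247, next y-line at t=0.8114; Δt_x=1.0353, Δt_y=3.8637
    x: enter (3,5) at t=0.7247
    y: enter (3,4) at t=0.8114
    x: enter (2,4) at t=1.7600
    x: enter (1,4) at t=2.7952
    x: enter (0,4) at t=3.8305 ← occupied
  → r_1 = 3.8305
beam 2: φ=90°, α=285°
  dir = (cos 285°, sin 285°) = (0.2588, -0.9659); from cell (4,5)
  next x-line at t=1.1591, next y-line at t=0.2174; Δt_x=3.8637, Δt_y=1.0353
    y: enter (4,4) at t=0.2174 ← occupied
  → r_2 = 0.2174
beam 3: φ=180°, α=15°
  dir = (cos 15°, sin 15°) = (0.9659, 0.2588); from cell (4,5)
  next x-line at t=0.3106, next y-line at t=3.0523; Δt_x=1.0353, Δt_y=3.8637
    x: enter (5,5) at t=0.3106
    x: enter (6,5) at t=1.3459 ← occupied
  → r_3 = 1.3459
beam 4: φ=270°, α=105°
  dir = (cos 105°, sin 105°) = (-0.2588, 0.9659); from cell (4,5)
  next x-line at t=2.7046, next y-line at t=0.8179; Δt_x=3.8637, Δt_y=1.0353
    y: enter (4,6) at t=0.8179 ← occupied
  → r_4 = 0.8179

ranges = [3.8305, 0.2174, 1.3459, 0.8179]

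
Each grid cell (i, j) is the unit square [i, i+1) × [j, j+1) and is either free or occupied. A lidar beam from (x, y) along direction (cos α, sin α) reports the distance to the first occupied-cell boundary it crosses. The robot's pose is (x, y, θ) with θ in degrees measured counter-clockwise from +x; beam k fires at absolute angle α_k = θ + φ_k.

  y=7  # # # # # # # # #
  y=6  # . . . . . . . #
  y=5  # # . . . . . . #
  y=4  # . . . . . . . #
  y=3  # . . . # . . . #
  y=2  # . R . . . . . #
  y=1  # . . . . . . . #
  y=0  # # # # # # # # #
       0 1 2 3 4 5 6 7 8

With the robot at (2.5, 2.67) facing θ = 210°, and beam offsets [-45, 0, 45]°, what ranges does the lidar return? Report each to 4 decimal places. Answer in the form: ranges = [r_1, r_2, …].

beam 1: φ=-45°, α=165°
  direction (-0.9659, 0.2588); cell (2,2); t to first gridline: x 0.5176, y 1.2750 (then +1.0353 / +3.8637)
    (1,2) via x @ 0.5176
    (1,3) via y @ 1.2750
    (0,3) via x @ 1.5529  # hit
  → r_1 = 1.5529
beam 2: φ=0°, α=210°
  direction (-0.8660, -0.5000); cell (2,2); t to first gridline: x 0.5774, y 1.3400 (then +1.1547 / +2.0000)
    (1,2) via x @ 0.5774
    (1,1) via y @ 1.3400
    (0,1) via x @ 1.7321  # hit
  → r_2 = 1.7321
beam 3: φ=45°, α=255°
  direction (-0.2588, -0.9659); cell (2,2); t to first gridline: x 1.9319, y 0.6936 (then +3.8637 / +1.0353)
    (2,1) via y @ 0.6936
    (2,0) via y @ 1.7289  # hit
  → r_3 = 1.7289

ranges = [1.5529, 1.7321, 1.7289]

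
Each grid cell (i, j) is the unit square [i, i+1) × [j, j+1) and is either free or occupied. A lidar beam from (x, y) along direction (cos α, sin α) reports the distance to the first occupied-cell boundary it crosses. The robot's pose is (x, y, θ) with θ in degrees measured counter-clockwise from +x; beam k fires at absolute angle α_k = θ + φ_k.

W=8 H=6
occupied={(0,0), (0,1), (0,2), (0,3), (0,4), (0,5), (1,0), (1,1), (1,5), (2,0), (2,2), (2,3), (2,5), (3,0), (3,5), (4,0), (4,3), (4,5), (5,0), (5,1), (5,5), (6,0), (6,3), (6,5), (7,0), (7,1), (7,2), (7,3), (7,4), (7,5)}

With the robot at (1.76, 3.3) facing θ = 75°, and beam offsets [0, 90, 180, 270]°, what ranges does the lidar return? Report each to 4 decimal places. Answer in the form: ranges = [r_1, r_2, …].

ranges = [1.7600, 0.7868, 1.3459, 0.2485]

beam 1: φ=0°, α=75°
  direction (0.2588, 0.9659); cell (1,3); t to first gridline: x 0.9273, y 0.7247 (then +3.8637 / +1.0353)
    (1,4) via y @ 0.7247
    (2,4) via x @ 0.9273
    (2,5) via y @ 1.7600  # hit
  → r_1 = 1.7600
beam 2: φ=90°, α=165°
  direction (-0.9659, 0.2588); cell (1,3); t to first gridline: x 0.7868, y 2.7046 (then +1.0353 / +3.8637)
    (0,3) via x @ 0.7868  # hit
  → r_2 = 0.7868
beam 3: φ=180°, α=255°
  direction (-0.2588, -0.9659); cell (1,3); t to first gridline: x 2.9364, y 0.3106 (then +3.8637 / +1.0353)
    (1,2) via y @ 0.3106
    (1,1) via y @ 1.3459  # hit
  → r_3 = 1.3459
beam 4: φ=270°, α=345°
  direction (0.9659, -0.2588); cell (1,3); t to first gridline: x 0.2485, y 1.1591 (then +1.0353 / +3.8637)
    (2,3) via x @ 0.2485  # hit
  → r_4 = 0.2485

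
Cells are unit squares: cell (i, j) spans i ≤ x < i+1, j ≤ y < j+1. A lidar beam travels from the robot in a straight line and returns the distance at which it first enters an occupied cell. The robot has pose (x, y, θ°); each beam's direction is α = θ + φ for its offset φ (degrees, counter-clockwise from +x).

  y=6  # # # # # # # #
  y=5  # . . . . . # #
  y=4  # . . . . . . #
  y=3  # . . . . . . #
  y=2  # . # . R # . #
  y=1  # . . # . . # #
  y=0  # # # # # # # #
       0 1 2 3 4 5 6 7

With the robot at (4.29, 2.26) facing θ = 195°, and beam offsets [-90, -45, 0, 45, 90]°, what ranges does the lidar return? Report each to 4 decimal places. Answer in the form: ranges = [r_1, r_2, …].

ranges = [3.8719, 3.7990, 1.0046, 0.5800, 1.3044]

beam 1: φ=-90°, α=105°
  cosα=-0.2588 sinα=0.9659 | (4,2) | tMaxX 1.1205 tMaxY 0.7661 | tΔX 3.8637 tΔY 1.0353
    t=0.7661 [y] (4,3)
    t=1.1205 [x] (3,3)
    t=1.8014 [y] (3,4)
    t=2.8367 [y] (3,5)
    t=3.8719 [y] (3,6) — stop
  → r_1 = 3.8719
beam 2: φ=-45°, α=150°
  cosα=-0.8660 sinα=0.5000 | (4,2) | tMaxX 0.3349 tMaxY 1.4800 | tΔX 1.1547 tΔY 2.0000
    t=0.3349 [x] (3,2)
    t=1.4800 [y] (3,3)
    t=1.4896 [x] (2,3)
    t=2.6443 [x] (1,3)
    t=3.4800 [y] (1,4)
    t=3.7990 [x] (0,4) — stop
  → r_2 = 3.7990
beam 3: φ=0°, α=195°
  cosα=-0.9659 sinα=-0.2588 | (4,2) | tMaxX 0.3002 tMaxY 1.0046 | tΔX 1.0353 tΔY 3.8637
    t=0.3002 [x] (3,2)
    t=1.0046 [y] (3,1) — stop
  → r_3 = 1.0046
beam 4: φ=45°, α=240°
  cosα=-0.5000 sinα=-0.8660 | (4,2) | tMaxX 0.5800 tMaxY 0.3002 | tΔX 2.0000 tΔY 1.1547
    t=0.3002 [y] (4,1)
    t=0.5800 [x] (3,1) — stop
  → r_4 = 0.5800
beam 5: φ=90°, α=285°
  cosα=0.2588 sinα=-0.9659 | (4,2) | tMaxX 2.7432 tMaxY 0.2692 | tΔX 3.8637 tΔY 1.0353
    t=0.2692 [y] (4,1)
    t=1.3044 [y] (4,0) — stop
  → r_5 = 1.3044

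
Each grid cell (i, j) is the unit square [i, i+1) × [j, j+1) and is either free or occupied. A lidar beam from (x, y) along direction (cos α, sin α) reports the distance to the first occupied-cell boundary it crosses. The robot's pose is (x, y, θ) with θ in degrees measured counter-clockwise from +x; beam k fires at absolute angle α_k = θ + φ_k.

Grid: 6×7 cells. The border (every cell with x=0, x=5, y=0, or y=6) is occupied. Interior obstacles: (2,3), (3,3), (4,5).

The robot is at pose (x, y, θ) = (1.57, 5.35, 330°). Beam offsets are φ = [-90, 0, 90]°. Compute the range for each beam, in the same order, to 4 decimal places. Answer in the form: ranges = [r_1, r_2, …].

beam 1: φ=-90°, α=240°
  dir = (cos 240°, sin 240°) = (-0.5000, -0.8660); from cell (1,5)
  next x-line at t=1.1400, next y-line at t=0.4041; Δt_x=2.0000, Δt_y=1.1547
    y: enter (1,4) at t=0.4041
    x: enter (0,4) at t=1.1400 ← occupied
  → r_1 = 1.1400
beam 2: φ=0°, α=330°
  dir = (cos 330°, sin 330°) = (0.8660, -0.5000); from cell (1,5)
  next x-line at t=0.4965, next y-line at t=0.7000; Δt_x=1.1547, Δt_y=2.0000
    x: enter (2,5) at t=0.4965
    y: enter (2,4) at t=0.7000
    x: enter (3,4) at t=1.6512
    y: enter (3,3) at t=2.7000 ← occupied
  → r_2 = 2.7000
beam 3: φ=90°, α=60°
  dir = (cos 60°, sin 60°) = (0.5000, 0.8660); from cell (1,5)
  next x-line at t=0.8600, next y-line at t=0.7506; Δt_x=2.0000, Δt_y=1.1547
    y: enter (1,6) at t=0.7506 ← occupied
  → r_3 = 0.7506

ranges = [1.1400, 2.7000, 0.7506]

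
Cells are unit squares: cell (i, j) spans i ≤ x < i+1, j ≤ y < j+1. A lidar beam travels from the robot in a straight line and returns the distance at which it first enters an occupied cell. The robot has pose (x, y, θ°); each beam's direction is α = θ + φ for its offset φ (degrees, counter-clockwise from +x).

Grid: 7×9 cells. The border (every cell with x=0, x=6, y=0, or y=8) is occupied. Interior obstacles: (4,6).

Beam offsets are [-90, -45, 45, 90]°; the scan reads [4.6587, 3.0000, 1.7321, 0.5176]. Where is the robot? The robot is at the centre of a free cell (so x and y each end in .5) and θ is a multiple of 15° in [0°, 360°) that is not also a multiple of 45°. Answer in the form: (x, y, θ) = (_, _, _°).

The pose lattice has 34·16 = 544 candidates. Test each by forward raycasting.
  (5.5, 4.5, 75°): beam 1 = 0.5176 ≠ 4.6587 ✗
  (4.5, 3.5, 60°): beam 1 = 1.7321 ≠ 4.6587 ✗
  (4.5, 5.5, 15°): beam 2 = 1.7321 ≠ 3.0000 ✗
  (5.5, 7.5, 240°): beam 1 = 1.0000 ≠ 4.6587 ✗
  …
  (4.5, 5.5, 345°): r_1=4.6587, r_2=3.0000, r_3=1.7321, r_4=0.5176 — all match ✓
No second candidate reproduces the full scan.

(x, y, θ) = (4.5, 5.5, 345°)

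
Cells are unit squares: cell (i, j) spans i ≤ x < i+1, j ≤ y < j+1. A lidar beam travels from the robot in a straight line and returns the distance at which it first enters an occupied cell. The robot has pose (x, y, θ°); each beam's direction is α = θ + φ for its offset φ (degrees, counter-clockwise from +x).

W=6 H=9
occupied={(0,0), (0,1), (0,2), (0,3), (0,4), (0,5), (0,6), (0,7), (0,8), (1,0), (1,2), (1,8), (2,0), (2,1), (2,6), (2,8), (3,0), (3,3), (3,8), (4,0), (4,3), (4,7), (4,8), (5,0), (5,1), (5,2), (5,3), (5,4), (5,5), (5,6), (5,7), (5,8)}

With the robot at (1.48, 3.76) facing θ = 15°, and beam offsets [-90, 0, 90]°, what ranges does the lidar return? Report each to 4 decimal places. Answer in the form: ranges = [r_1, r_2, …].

ranges = [0.7868, 3.6442, 1.8546]

beam 1: φ=-90°, α=285°
  direction (0.2588, -0.9659); cell (1,3); t to first gridline: x 2.0091, y 0.7868 (then +3.8637 / +1.0353)
    (1,2) via y @ 0.7868  # hit
  → r_1 = 0.7868
beam 2: φ=0°, α=15°
  direction (0.9659, 0.2588); cell (1,3); t to first gridline: x 0.5383, y 0.9273 (then +1.0353 / +3.8637)
    (2,3) via x @ 0.5383
    (2,4) via y @ 0.9273
    (3,4) via x @ 1.5736
    (4,4) via x @ 2.6089
    (5,4) via x @ 3.6442  # hit
  → r_2 = 3.6442
beam 3: φ=90°, α=105°
  direction (-0.2588, 0.9659); cell (1,3); t to first gridline: x 1.8546, y 0.2485 (then +3.8637 / +1.0353)
    (1,4) via y @ 0.2485
    (1,5) via y @ 1.2837
    (0,5) via x @ 1.8546  # hit
  → r_3 = 1.8546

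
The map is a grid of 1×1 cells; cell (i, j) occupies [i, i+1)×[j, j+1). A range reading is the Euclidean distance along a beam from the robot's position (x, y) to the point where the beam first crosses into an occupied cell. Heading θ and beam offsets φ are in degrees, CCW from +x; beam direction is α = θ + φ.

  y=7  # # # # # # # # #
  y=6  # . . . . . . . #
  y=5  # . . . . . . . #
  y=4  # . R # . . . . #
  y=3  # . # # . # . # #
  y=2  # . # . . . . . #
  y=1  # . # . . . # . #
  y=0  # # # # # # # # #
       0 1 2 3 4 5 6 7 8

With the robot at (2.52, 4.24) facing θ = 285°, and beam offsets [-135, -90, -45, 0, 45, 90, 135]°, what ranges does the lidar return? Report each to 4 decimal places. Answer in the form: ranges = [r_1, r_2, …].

beam 1: φ=-135°, α=150°
  cosα=-0.8660 sinα=0.5000 | (2,4) | tMaxX 0.6004 tMaxY 1.5200 | tΔX 1.1547 tΔY 2.0000
    t=0.6004 [x] (1,4)
    t=1.5200 [y] (1,5)
    t=1.7551 [x] (0,5) — stop
  → r_1 = 1.7551
beam 2: φ=-90°, α=195°
  cosα=-0.9659 sinα=-0.2588 | (2,4) | tMaxX 0.5383 tMaxY 0.9273 | tΔX 1.0353 tΔY 3.8637
    t=0.5383 [x] (1,4)
    t=0.9273 [y] (1,3)
    t=1.5736 [x] (0,3) — stop
  → r_2 = 1.5736
beam 3: φ=-45°, α=240°
  cosα=-0.5000 sinα=-0.8660 | (2,4) | tMaxX 1.0400 tMaxY 0.2771 | tΔX 2.0000 tΔY 1.1547
    t=0.2771 [y] (2,3) — stop
  → r_3 = 0.2771
beam 4: φ=0°, α=285°
  cosα=0.2588 sinα=-0.9659 | (2,4) | tMaxX 1.8546 tMaxY 0.2485 | tΔX 3.8637 tΔY 1.0353
    t=0.2485 [y] (2,3) — stop
  → r_4 = 0.2485
beam 5: φ=45°, α=330°
  cosα=0.8660 sinα=-0.5000 | (2,4) | tMaxX 0.5543 tMaxY 0.4800 | tΔX 1.1547 tΔY 2.0000
    t=0.4800 [y] (2,3) — stop
  → r_5 = 0.4800
beam 6: φ=90°, α=15°
  cosα=0.9659 sinα=0.2588 | (2,4) | tMaxX 0.4969 tMaxY 2.9364 | tΔX 1.0353 tΔY 3.8637
    t=0.4969 [x] (3,4) — stop
  → r_6 = 0.4969
beam 7: φ=135°, α=60°
  cosα=0.5000 sinα=0.8660 | (2,4) | tMaxX 0.9600 tMaxY 0.8776 | tΔX 2.0000 tΔY 1.1547
    t=0.8776 [y] (2,5)
    t=0.9600 [x] (3,5)
    t=2.0323 [y] (3,6)
    t=2.9600 [x] (4,6)
    t=3.1870 [y] (4,7) — stop
  → r_7 = 3.1870

ranges = [1.7551, 1.5736, 0.2771, 0.2485, 0.4800, 0.4969, 3.1870]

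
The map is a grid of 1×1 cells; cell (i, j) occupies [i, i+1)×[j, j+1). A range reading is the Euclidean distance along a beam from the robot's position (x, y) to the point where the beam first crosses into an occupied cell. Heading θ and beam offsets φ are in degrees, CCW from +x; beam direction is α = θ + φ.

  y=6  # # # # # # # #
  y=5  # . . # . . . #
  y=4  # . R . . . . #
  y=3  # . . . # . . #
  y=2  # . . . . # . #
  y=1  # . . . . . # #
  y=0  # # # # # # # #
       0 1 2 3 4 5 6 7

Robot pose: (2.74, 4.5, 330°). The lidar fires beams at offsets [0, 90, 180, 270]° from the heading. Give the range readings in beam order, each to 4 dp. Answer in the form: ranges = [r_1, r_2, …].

beam 1: φ=0°, α=330°
  cosα=0.8660 sinα=-0.5000 | (2,4) | tMaxX 0.3002 tMaxY 1.0000 | tΔX 1.1547 tΔY 2.0000
    t=0.3002 [x] (3,4)
    t=1.0000 [y] (3,3)
    t=1.4549 [x] (4,3) — stop
  → r_1 = 1.4549
beam 2: φ=90°, α=60°
  cosα=0.5000 sinα=0.8660 | (2,4) | tMaxX 0.5200 tMaxY 0.5774 | tΔX 2.0000 tΔY 1.1547
    t=0.5200 [x] (3,4)
    t=0.5774 [y] (3,5) — stop
  → r_2 = 0.5774
beam 3: φ=180°, α=150°
  cosα=-0.8660 sinα=0.5000 | (2,4) | tMaxX 0.8545 tMaxY 1.0000 | tΔX 1.1547 tΔY 2.0000
    t=0.8545 [x] (1,4)
    t=1.0000 [y] (1,5)
    t=2.0092 [x] (0,5) — stop
  → r_3 = 2.0092
beam 4: φ=270°, α=240°
  cosα=-0.5000 sinα=-0.8660 | (2,4) | tMaxX 1.4800 tMaxY 0.5774 | tΔX 2.0000 tΔY 1.1547
    t=0.5774 [y] (2,3)
    t=1.4800 [x] (1,3)
    t=1.7321 [y] (1,2)
    t=2.8868 [y] (1,1)
    t=3.4800 [x] (0,1) — stop
  → r_4 = 3.4800

ranges = [1.4549, 0.5774, 2.0092, 3.4800]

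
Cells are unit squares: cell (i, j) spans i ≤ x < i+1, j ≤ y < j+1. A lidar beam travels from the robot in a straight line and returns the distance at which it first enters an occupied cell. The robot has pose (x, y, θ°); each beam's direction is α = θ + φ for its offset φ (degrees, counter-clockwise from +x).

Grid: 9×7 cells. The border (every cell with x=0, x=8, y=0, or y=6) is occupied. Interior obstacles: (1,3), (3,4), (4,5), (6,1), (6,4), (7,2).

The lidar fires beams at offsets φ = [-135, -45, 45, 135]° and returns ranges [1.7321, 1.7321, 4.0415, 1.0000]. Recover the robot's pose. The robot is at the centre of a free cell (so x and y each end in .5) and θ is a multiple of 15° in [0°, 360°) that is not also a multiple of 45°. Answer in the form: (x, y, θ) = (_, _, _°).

(x, y, θ) = (2.5, 2.5, 345°)

Enumerate (i+0.5, j+0.5, θ) over the 29 free cells and 16 admissible headings. For each, cast all 4 beams and compare to the given ranges.
  (2.5, 3.5, 195°): beam 1 = 1.0000 ≠ 1.7321 ✗
  (2.5, 2.5, 75°): beam 2 = 4.0415 ≠ 1.7321 ✗
  (2.5, 4.5, 165°): beam 1 = 0.5774 ≠ 1.7321 ✗
  …
  (2.5, 2.5, 345°): r_1=1.7321, r_2=1.7321, r_3=4.0415, r_4=1.0000 — all match ✓
Only this pose fits every beam.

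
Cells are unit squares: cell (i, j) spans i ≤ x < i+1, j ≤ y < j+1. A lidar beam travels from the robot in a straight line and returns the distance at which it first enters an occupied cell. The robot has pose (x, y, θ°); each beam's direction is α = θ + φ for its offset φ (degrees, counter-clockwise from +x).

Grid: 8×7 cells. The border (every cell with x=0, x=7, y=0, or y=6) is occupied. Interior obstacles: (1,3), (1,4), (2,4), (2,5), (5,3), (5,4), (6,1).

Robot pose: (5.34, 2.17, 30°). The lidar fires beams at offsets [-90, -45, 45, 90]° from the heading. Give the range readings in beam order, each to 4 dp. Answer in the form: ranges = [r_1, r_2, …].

ranges = [1.3200, 0.6833, 0.8593, 4.4225]

beam 1: φ=-90°, α=300°
  d=(0.5000,-0.8660)  start (5,2)  tX=1.3200 tY=0.1963  stride 1/|dx|=2.0000 1/|dy|=1.1547
    cross y-line → (5,1), t=0.1963
    cross x-line → (6,1), t=1.3200 (wall)
  → r_1 = 1.3200
beam 2: φ=-45°, α=345°
  d=(0.9659,-0.2588)  start (5,2)  tX=0.6833 tY=0.6568  stride 1/|dx|=1.0353 1/|dy|=3.8637
    cross y-line → (5,1), t=0.6568
    cross x-line → (6,1), t=0.6833 (wall)
  → r_2 = 0.6833
beam 3: φ=45°, α=75°
  d=(0.2588,0.9659)  start (5,2)  tX=2.5500 tY=0.8593  stride 1/|dx|=3.8637 1/|dy|=1.0353
    cross y-line → (5,3), t=0.8593 (wall)
  → r_3 = 0.8593
beam 4: φ=90°, α=120°
  d=(-0.5000,0.8660)  start (5,2)  tX=0.6800 tY=0.9584  stride 1/|dx|=2.0000 1/|dy|=1.1547
    cross x-line → (4,2), t=0.6800
    cross y-line → (4,3), t=0.9584
    cross y-line → (4,4), t=2.1131
    cross x-line → (3,4), t=2.6800
    cross y-line → (3,5), t=3.2678
    cross y-line → (3,6), t=4.4225 (wall)
  → r_4 = 4.4225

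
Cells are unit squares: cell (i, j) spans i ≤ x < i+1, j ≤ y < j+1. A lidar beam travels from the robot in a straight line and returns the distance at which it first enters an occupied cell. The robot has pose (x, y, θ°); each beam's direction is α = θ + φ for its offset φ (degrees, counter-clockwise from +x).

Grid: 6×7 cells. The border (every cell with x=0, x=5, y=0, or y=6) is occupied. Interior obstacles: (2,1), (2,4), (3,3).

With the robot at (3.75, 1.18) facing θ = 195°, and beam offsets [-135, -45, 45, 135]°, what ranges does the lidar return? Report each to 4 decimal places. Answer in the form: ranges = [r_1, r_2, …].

ranges = [2.5000, 0.8660, 0.2078, 0.3600]

beam 1: φ=-135°, α=60°
  cosα=0.5000 sinα=0.8660 | (3,1) | tMaxX 0.5000 tMaxY 0.9469 | tΔX 2.0000 tΔY 1.1547
    t=0.5000 [x] (4,1)
    t=0.9469 [y] (4,2)
    t=2.1016 [y] (4,3)
    t=2.5000 [x] (5,3) — stop
  → r_1 = 2.5000
beam 2: φ=-45°, α=150°
  cosα=-0.8660 sinα=0.5000 | (3,1) | tMaxX 0.8660 tMaxY 1.6400 | tΔX 1.1547 tΔY 2.0000
    t=0.8660 [x] (2,1) — stop
  → r_2 = 0.8660
beam 3: φ=45°, α=240°
  cosα=-0.5000 sinα=-0.8660 | (3,1) | tMaxX 1.5000 tMaxY 0.2078 | tΔX 2.0000 tΔY 1.1547
    t=0.2078 [y] (3,0) — stop
  → r_3 = 0.2078
beam 4: φ=135°, α=330°
  cosα=0.8660 sinα=-0.5000 | (3,1) | tMaxX 0.2887 tMaxY 0.3600 | tΔX 1.1547 tΔY 2.0000
    t=0.2887 [x] (4,1)
    t=0.3600 [y] (4,0) — stop
  → r_4 = 0.3600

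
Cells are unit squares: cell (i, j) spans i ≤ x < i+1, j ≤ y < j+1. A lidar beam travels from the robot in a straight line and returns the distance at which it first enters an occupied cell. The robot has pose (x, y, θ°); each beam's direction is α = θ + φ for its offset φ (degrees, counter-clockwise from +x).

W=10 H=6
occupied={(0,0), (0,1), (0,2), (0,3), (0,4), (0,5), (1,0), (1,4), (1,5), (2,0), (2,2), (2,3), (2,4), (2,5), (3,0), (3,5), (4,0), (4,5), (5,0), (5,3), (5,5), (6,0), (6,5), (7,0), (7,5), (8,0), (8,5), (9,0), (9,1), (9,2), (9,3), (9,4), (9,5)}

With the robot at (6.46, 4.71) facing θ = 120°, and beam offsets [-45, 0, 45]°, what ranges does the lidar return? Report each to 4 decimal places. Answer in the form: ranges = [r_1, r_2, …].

ranges = [0.3002, 0.3349, 1.1205]

beam 1: φ=-45°, α=75°
  dir = (cos 75°, sin 75°) = (0.2588, 0.9659); from cell (6,4)
  next x-line at t=2.0864, next y-line at t=0.3002; Δt_x=3.8637, Δt_y=1.0353
    y: enter (6,5) at t=0.3002 ← occupied
  → r_1 = 0.3002
beam 2: φ=0°, α=120°
  dir = (cos 120°, sin 120°) = (-0.5000, 0.8660); from cell (6,4)
  next x-line at t=0.9200, next y-line at t=0.3349; Δt_x=2.0000, Δt_y=1.1547
    y: enter (6,5) at t=0.3349 ← occupied
  → r_2 = 0.3349
beam 3: φ=45°, α=165°
  dir = (cos 165°, sin 165°) = (-0.9659, 0.2588); from cell (6,4)
  next x-line at t=0.4762, next y-line at t=1.1205; Δt_x=1.0353, Δt_y=3.8637
    x: enter (5,4) at t=0.4762
    y: enter (5,5) at t=1.1205 ← occupied
  → r_3 = 1.1205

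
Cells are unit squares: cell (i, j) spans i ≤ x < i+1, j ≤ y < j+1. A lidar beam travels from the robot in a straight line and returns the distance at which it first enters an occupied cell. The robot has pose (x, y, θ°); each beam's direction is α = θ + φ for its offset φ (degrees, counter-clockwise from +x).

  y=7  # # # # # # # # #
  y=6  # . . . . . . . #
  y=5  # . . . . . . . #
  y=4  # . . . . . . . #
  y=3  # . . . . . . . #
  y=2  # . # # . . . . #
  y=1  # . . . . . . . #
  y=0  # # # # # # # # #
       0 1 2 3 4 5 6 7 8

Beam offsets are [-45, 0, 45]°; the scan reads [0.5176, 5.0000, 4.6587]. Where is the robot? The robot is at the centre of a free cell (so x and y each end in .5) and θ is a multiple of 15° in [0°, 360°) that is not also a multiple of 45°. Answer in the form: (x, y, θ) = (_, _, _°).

The pose lattice has 40·16 = 640 candidates. Test each by forward raycasting.
  (6.5, 2.5, 165°): beam 1 = 5.1962 ≠ 0.5176 ✗
  (2.5, 5.5, 105°): beam 1 = 1.7321 ≠ 0.5176 ✗
  (7.5, 2.5, 195°): beam 1 = 7.5056 ≠ 0.5176 ✗
  …
  (3.5, 3.5, 330°): r_1=0.5176, r_2=5.0000, r_3=4.6587 — all match ✓
Unique over the lattice → pose = (3.5, 3.5, 330°).

(x, y, θ) = (3.5, 3.5, 330°)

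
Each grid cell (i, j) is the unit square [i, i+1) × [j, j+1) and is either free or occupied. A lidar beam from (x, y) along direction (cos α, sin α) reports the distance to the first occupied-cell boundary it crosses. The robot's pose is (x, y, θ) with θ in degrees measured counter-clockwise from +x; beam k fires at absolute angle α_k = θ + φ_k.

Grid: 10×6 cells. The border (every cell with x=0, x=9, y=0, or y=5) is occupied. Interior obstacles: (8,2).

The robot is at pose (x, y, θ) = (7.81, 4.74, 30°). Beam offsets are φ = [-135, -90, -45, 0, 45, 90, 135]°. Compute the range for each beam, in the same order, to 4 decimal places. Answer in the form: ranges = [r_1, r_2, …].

ranges = [3.8719, 2.0092, 1.2320, 0.5200, 0.2692, 0.3002, 1.0046]

beam 1: φ=-135°, α=255°
  direction (-0.2588, -0.9659); cell (7,4); t to first gridline: x 3.1296, y 0.7661 (then +3.8637 / +1.0353)
    (7,3) via y @ 0.7661
    (7,2) via y @ 1.8014
    (7,1) via y @ 2.8367
    (6,1) via x @ 3.1296
    (6,0) via y @ 3.8719  # hit
  → r_1 = 3.8719
beam 2: φ=-90°, α=300°
  direction (0.5000, -0.8660); cell (7,4); t to first gridline: x 0.3800, y 0.8545 (then +2.0000 / +1.1547)
    (8,4) via x @ 0.3800
    (8,3) via y @ 0.8545
    (8,2) via y @ 2.0092  # hit
  → r_2 = 2.0092
beam 3: φ=-45°, α=345°
  direction (0.9659, -0.2588); cell (7,4); t to first gridline: x 0.1967, y 2.8591 (then +1.0353 / +3.8637)
    (8,4) via x @ 0.1967
    (9,4) via x @ 1.2320  # hit
  → r_3 = 1.2320
beam 4: φ=0°, α=30°
  direction (0.8660, 0.5000); cell (7,4); t to first gridline: x 0.2194, y 0.5200 (then +1.1547 / +2.0000)
    (8,4) via x @ 0.2194
    (8,5) via y @ 0.5200  # hit
  → r_4 = 0.5200
beam 5: φ=45°, α=75°
  direction (0.2588, 0.9659); cell (7,4); t to first gridline: x 0.7341, y 0.2692 (then +3.8637 / +1.0353)
    (7,5) via y @ 0.2692  # hit
  → r_5 = 0.2692
beam 6: φ=90°, α=120°
  direction (-0.5000, 0.8660); cell (7,4); t to first gridline: x 1.6200, y 0.3002 (then +2.0000 / +1.1547)
    (7,5) via y @ 0.3002  # hit
  → r_6 = 0.3002
beam 7: φ=135°, α=165°
  direction (-0.9659, 0.2588); cell (7,4); t to first gridline: x 0.8386, y 1.0046 (then +1.0353 / +3.8637)
    (6,4) via x @ 0.8386
    (6,5) via y @ 1.0046  # hit
  → r_7 = 1.0046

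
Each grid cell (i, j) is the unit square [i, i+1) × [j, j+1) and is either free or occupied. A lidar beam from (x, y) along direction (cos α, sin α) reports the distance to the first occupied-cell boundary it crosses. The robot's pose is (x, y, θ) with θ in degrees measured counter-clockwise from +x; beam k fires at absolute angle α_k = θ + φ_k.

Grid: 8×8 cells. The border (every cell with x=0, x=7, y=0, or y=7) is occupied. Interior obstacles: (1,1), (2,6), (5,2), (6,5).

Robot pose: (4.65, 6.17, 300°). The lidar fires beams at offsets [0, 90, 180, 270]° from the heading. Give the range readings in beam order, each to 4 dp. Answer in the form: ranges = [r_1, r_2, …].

ranges = [4.7000, 1.6600, 0.9584, 4.2147]

beam 1: φ=0°, α=300°
  direction (0.5000, -0.8660); cell (4,6); t to first gridline: x 0.7000, y 0.1963 (then +2.0000 / +1.1547)
    (4,5) via y @ 0.1963
    (5,5) via x @ 0.7000
    (5,4) via y @ 1.3510
    (5,3) via y @ 2.5057
    (6,3) via x @ 2.7000
    (6,2) via y @ 3.6604
    (7,2) via x @ 4.7000  # hit
  → r_1 = 4.7000
beam 2: φ=90°, α=30°
  direction (0.8660, 0.5000); cell (4,6); t to first gridline: x 0.4041, y 1.6600 (then +1.1547 / +2.0000)
    (5,6) via x @ 0.4041
    (6,6) via x @ 1.5588
    (6,7) via y @ 1.6600  # hit
  → r_2 = 1.6600
beam 3: φ=180°, α=120°
  direction (-0.5000, 0.8660); cell (4,6); t to first gridline: x 1.3000, y 0.9584 (then +2.0000 / +1.1547)
    (4,7) via y @ 0.9584  # hit
  → r_3 = 0.9584
beam 4: φ=270°, α=210°
  direction (-0.8660, -0.5000); cell (4,6); t to first gridline: x 0.7506, y 0.3400 (then +1.1547 / +2.0000)
    (4,5) via y @ 0.3400
    (3,5) via x @ 0.7506
    (2,5) via x @ 1.9053
    (2,4) via y @ 2.3400
    (1,4) via x @ 3.0600
    (0,4) via x @ 4.2147  # hit
  → r_4 = 4.2147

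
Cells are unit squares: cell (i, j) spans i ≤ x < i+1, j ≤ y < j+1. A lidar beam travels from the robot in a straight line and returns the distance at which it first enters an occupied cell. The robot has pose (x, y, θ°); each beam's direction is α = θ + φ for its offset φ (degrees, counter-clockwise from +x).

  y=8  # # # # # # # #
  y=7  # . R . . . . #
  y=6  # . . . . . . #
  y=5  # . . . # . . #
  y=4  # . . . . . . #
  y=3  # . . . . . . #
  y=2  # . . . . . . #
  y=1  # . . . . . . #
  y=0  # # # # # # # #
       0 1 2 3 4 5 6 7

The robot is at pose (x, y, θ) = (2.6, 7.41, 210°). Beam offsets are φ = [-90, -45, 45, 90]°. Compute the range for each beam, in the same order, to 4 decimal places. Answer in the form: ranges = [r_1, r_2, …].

beam 1: φ=-90°, α=120°
  cosα=-0.5000 sinα=0.8660 | (2,7) | tMaxX 1.2000 tMaxY 0.6813 | tΔX 2.0000 tΔY 1.1547
    t=0.6813 [y] (2,8) — stop
  → r_1 = 0.6813
beam 2: φ=-45°, α=165°
  cosα=-0.9659 sinα=0.2588 | (2,7) | tMaxX 0.6212 tMaxY 2.2796 | tΔX 1.0353 tΔY 3.8637
    t=0.6212 [x] (1,7)
    t=1.6564 [x] (0,7) — stop
  → r_2 = 1.6564
beam 3: φ=45°, α=255°
  cosα=-0.2588 sinα=-0.9659 | (2,7) | tMaxX 2.3182 tMaxY 0.4245 | tΔX 3.8637 tΔY 1.0353
    t=0.4245 [y] (2,6)
    t=1.4597 [y] (2,5)
    t=2.3182 [x] (1,5)
    t=2.4950 [y] (1,4)
    t=3.5303 [y] (1,3)
    t=4.5656 [y] (1,2)
    t=5.6008 [y] (1,1)
    t=6.1819 [x] (0,1) — stop
  → r_3 = 6.1819
beam 4: φ=90°, α=300°
  cosα=0.5000 sinα=-0.8660 | (2,7) | tMaxX 0.8000 tMaxY 0.4734 | tΔX 2.0000 tΔY 1.1547
    t=0.4734 [y] (2,6)
    t=0.8000 [x] (3,6)
    t=1.6281 [y] (3,5)
    t=2.7828 [y] (3,4)
    t=2.8000 [x] (4,4)
    t=3.9375 [y] (4,3)
    t=4.8000 [x] (5,3)
    t=5.0922 [y] (5,2)
    t=6.2469 [y] (5,1)
    t=6.8000 [x] (6,1)
    t=7.4016 [y] (6,0) — stop
  → r_4 = 7.4016

ranges = [0.6813, 1.6564, 6.1819, 7.4016]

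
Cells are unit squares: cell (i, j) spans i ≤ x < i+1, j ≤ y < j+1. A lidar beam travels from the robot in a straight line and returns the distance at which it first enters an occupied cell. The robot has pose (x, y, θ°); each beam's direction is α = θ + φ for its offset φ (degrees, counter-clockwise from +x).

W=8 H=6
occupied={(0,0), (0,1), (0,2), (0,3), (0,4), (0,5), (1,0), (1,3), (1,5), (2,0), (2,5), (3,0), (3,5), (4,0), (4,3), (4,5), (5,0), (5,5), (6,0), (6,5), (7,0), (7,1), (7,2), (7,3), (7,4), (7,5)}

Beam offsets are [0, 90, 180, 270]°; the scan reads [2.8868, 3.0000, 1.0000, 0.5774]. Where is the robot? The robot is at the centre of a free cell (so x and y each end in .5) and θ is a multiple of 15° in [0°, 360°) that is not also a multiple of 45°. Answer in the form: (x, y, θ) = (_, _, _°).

The pose lattice has 22·16 = 352 candidates. Test each by forward raycasting.
  (5.5, 2.5, 120°): beam 1 = 1.0000 ≠ 2.8868 ✗
  (3.5, 2.5, 75°): beam 1 = 2.5882 ≠ 2.8868 ✗
  (2.5, 3.5, 30°): beam 1 = 3.0000 ≠ 2.8868 ✗
  …
  (6.5, 2.5, 120°): r_1=2.8868, r_2=3.0000, r_3=1.0000, r_4=0.5774 — all match ✓
Unique over the lattice → pose = (6.5, 2.5, 120°).

(x, y, θ) = (6.5, 2.5, 120°)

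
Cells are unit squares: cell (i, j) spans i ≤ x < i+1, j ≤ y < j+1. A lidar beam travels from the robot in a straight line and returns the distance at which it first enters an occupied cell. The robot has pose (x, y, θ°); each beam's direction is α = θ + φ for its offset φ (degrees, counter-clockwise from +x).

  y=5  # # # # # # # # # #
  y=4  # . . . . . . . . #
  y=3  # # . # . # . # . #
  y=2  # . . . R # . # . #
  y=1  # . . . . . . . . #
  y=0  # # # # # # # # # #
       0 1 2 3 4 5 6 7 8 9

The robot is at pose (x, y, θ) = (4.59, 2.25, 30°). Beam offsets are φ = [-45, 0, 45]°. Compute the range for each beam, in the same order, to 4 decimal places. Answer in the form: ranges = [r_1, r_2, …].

beam 1: φ=-45°, α=345°
  direction (0.9659, -0.2588); cell (4,2); t to first gridline: x 0.4245, y 0.9659 (then +1.0353 / +3.8637)
    (5,2) via x @ 0.4245  # hit
  → r_1 = 0.4245
beam 2: φ=0°, α=30°
  direction (0.8660, 0.5000); cell (4,2); t to first gridline: x 0.4734, y 1.5000 (then +1.1547 / +2.0000)
    (5,2) via x @ 0.4734  # hit
  → r_2 = 0.4734
beam 3: φ=45°, α=75°
  direction (0.2588, 0.9659); cell (4,2); t to first gridline: x 1.5841, y 0.7765 (then +3.8637 / +1.0353)
    (4,3) via y @ 0.7765
    (5,3) via x @ 1.5841  # hit
  → r_3 = 1.5841

ranges = [0.4245, 0.4734, 1.5841]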